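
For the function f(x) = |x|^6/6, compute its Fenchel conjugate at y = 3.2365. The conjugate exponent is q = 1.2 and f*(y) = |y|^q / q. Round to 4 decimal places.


The conjugate exponent q satisfies 1/p + 1/q = 1.
p = 6, so q = 6/(6 - 1) = 1.2
|y|^q = 3.2365^1.2 = 4.0935
f*(3.2365) = 4.0935 / 1.2 = 3.4112


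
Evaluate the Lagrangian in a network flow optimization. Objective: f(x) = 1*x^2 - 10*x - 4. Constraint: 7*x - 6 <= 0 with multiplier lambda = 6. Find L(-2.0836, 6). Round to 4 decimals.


Step 1: Evaluate f(x).
f(-2.0836) = 1*(-2.0836)^2 - 10*(-2.0836) - 4 = 21.1774
Step 2: Evaluate g(x).
g(-2.0836) = 7*-2.0836 - 6 = -20.5852
Step 3: Compute Lagrangian.
L = 21.1774 + 6*-20.5852 = -102.3338


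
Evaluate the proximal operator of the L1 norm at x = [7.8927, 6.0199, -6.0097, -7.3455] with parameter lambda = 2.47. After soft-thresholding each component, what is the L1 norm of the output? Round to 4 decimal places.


Soft-thresholding with lambda = 2.47:
prox(7.8927) = sign(7.8927)*max(|7.8927| - 2.47, 0) = 5.4227
prox(6.0199) = sign(6.0199)*max(|6.0199| - 2.47, 0) = 3.5499
prox(-6.0097) = sign(-6.0097)*max(|-6.0097| - 2.47, 0) = -3.5397
prox(-7.3455) = sign(-7.3455)*max(|-7.3455| - 2.47, 0) = -4.8755
prox(x) = [5.4227, 3.5499, -3.5397, -4.8755]
||prox(x)||_1 = 5.4227 + 3.5499 + 3.5397 + 4.8755 = 17.3878


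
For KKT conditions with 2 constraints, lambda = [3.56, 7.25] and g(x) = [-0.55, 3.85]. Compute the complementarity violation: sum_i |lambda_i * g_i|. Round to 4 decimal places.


KKT complementary slackness check:
lambda_1 * g_1 = 3.56 * -0.55 = -1.958
lambda_2 * g_2 = 7.25 * 3.85 = 27.9125
Total violation = 1.958 + 27.9125 = 29.8705


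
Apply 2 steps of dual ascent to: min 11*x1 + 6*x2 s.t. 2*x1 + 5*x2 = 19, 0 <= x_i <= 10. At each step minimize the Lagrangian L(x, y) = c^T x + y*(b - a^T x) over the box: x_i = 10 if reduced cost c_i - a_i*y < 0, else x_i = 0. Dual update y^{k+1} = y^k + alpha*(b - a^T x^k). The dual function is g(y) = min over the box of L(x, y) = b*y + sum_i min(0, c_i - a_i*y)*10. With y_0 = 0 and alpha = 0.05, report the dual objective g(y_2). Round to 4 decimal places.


Dual ascent for LP: min 11*x1 + 6*x2, 2*x1 + 5*x2 = 19, 0 <= x_i <= 10
Step 1: y^k = 0.0, reduced costs: (11.0, 6.0)
  x^k = (0.0, 0.0), subgradient = b - a^T x = 19.0
  y^{k+1} = 0.0 + 0.05*19.0 = 0.95
Step 2: y^k = 0.95, reduced costs: (9.1, 1.25)
  x^k = (0.0, 0.0), subgradient = b - a^T x = 19.0
  y^{k+1} = 0.95 + 0.05*19.0 = 1.9
Dual objective at y_2 = 1.9: reduced costs (7.2, -3.5), box minimizer x = (0.0, 10.0)
g(y_2) = b*y + (c1 - a1*y)*x1 + (c2 - a2*y)*x2 = 19*1.9 + 7.2*0.0 + (-3.5)*10.0 = 36.1 + 0.0 - 35.0 = 1.1


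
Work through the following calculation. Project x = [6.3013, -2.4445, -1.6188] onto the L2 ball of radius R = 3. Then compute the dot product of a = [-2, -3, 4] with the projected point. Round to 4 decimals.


Step 1: Compute ||x|| (intermediates to 6 decimals).
||x|| = sqrt(6.3013^2 + (-2.4445)^2 + (-1.6188)^2) = 6.949998
Step 2: Project.
Since ||x|| > R, scale = R/||x|| = 3/6.949998 = 0.431655, proj(x) = scale * x
proj(x) = [2.719988, -1.055181, -0.698763]
Step 3: Dot product.
a^T * proj(x) = -2*2.719988 - 3*(-1.055181) + 4*(-0.698763) = -5.0695


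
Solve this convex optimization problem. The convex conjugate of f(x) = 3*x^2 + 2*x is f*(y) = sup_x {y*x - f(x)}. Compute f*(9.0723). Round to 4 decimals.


f*(y) = sup_x {y*x - a*x^2 - b*x} = sup_x {(y-b)*x - a*x^2}
FOC: (y - b) - 2a*x = 0 => x* = (y - b)/(2a)
x* = (9.0723 - 2)/(2*3) = 1.1787
f*(9.0723) = (y-b)^2/(4a) = (9.0723 - 2)^2/(4*3)
= 50.0174/12 = 4.1681


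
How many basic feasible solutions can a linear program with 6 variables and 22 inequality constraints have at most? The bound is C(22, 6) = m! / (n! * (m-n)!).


Each vertex corresponds to some choice of n active constraints out of m, so the number of vertices is at most C(m, n) = m! / (n!(m-n)!).
m = 22, n = 6
Numerator: 22 * 21 * 20 * 19 * 18 * 17
Denominator: 6! = 720
C(22, 6) = 74613


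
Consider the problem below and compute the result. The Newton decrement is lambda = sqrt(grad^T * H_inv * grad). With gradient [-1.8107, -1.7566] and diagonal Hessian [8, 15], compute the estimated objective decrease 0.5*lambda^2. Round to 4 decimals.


Step 1: H is diagonal, so H^(-1) * g = [-0.2263, -0.1171].
Step 2: g^T H^(-1) g = sum_i g_i^2 / H_ii
  = (-1.8107)^2/8 + (-1.7566)^2/15
  = 0.4098 + 0.2057 = 0.6155
Step 3: Objective decrease = 0.5 * g^T H^(-1) g = 0.3078


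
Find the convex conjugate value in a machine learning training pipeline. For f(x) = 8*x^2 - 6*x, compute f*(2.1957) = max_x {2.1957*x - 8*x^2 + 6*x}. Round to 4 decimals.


f*(y) = sup_x {y*x - a*x^2 - b*x} = sup_x {(y-b)*x - a*x^2}
FOC: (y - b) - 2a*x = 0 => x* = (y - b)/(2a)
x* = (2.1957 + 6)/(2*8) = 0.5122
f*(2.1957) = (y-b)^2/(4a) = (2.1957 + 6)^2/(4*8)
= 67.1695/32 = 2.099


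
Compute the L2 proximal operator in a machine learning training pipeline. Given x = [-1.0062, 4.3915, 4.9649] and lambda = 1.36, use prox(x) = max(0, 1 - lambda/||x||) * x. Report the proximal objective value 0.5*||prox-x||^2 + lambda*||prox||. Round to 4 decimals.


Step 1: Compute ||x||.
||x|| = 6.7043
Step 2: Compute scaling factor.
scale = max(0, 1 - 1.36/6.7043) = 0.7971
Step 3: prox(x) = [-0.8021, 3.5007, 3.9577]
||prox(x)|| = 5.3443
Step 4: Proximal objective.
0.5*||prox-x||^2 = 0.9248
lambda*||prox|| = 7.2682
Total = 8.1931


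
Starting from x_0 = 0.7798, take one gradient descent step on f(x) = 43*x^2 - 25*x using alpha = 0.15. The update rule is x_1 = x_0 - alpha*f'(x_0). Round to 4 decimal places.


We compute the gradient at x_0 and apply the update.
f'(x) = 86*x - 25
f'(0.7798) = 86*0.7798 - 25 = 42.0628
x_1 = 0.7798 - 0.15*42.0628 = -5.5296


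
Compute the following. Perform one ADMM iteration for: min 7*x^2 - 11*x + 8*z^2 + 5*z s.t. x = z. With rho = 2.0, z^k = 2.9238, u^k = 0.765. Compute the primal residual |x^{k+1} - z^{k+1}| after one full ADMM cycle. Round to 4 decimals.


ADMM iteration with rho = 2.0, z^k = 2.9238, u^k = 0.765
Step 1: x-update.
Minimize 7*x^2 - 11*x + (2.0/2)*(x - 2.9238 + 0.765)^2
FOC: (2*7 + 2.0)*x = 11 + 2.0*(2.9238 - 0.765)
x^{k+1} = 0.9574
Step 2: z-update.
Minimize 8*z^2 + 5*z + (2.0/2)*(0.9574 - z + 0.765)^2
FOC: (2*8 + 2.0)*z = -5 + 2.0*(0.9574 + 0.765)
z^{k+1} = -0.0864
Step 3: u-update.
u^{k+1} = 0.765 + 0.9574 + 0.0864 = 1.8088
Step 4: Primal residual = |0.9574 + 0.0864| = 1.0438


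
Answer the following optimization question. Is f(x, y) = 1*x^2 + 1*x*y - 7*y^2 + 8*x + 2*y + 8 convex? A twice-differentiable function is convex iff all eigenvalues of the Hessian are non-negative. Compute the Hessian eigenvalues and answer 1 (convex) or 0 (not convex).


The Hessian of f(x,y) = 1*x^2 + 1*x*y - 7*y^2 + 8*x + 2*y + 8 is:
H = [[2, 1], [1, -14]]
Trace = 2 - 14 = -12
Determinant = 2*-14 - (1)^2 = -29
Discriminant = (-12)^2 - 4*-29 = 260.0
Eigenvalues: lambda_1 = -14.0623, lambda_2 = 2.0623
The function is not convex.

0


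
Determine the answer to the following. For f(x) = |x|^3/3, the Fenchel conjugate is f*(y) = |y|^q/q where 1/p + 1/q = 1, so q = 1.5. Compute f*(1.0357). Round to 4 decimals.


The conjugate exponent q satisfies 1/p + 1/q = 1.
p = 3, so q = 3/(3 - 1) = 1.5
|y|^q = 1.0357^1.5 = 1.054
f*(1.0357) = 1.054 / 1.5 = 0.7027


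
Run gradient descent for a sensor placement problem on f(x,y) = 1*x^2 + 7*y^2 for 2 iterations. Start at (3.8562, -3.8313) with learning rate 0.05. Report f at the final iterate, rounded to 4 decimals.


Gradient descent on f(x,y) = 1*x^2 + 7*y^2.
Starting point: (3.8562, -3.8313), alpha = 0.05
Step 1: grad_x = 2*1*3.8562 = 7.7124, grad_y = 2*7*-3.8313 = -53.6382
  x_1 = 3.8562 - 0.05*7.7124 = 3.4706
  y_1 = -3.8313 - 0.05*-53.6382 = -1.1494
Step 2: grad_x = 2*1*3.4706 = 6.9412, grad_y = 2*7*-1.1494 = -16.0915
  x_2 = 3.4706 - 0.05*6.9412 = 3.1235
  y_2 = -1.1494 - 0.05*-16.0915 = -0.3448
f(3.1235, -0.3448) = 1*3.1235^2 + 7*(-0.3448)^2 = 10.5887


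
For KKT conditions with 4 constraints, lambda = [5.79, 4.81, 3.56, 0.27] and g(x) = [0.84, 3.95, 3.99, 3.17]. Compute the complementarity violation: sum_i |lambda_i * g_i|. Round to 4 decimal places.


KKT complementary slackness check:
lambda_1 * g_1 = 5.79 * 0.84 = 4.8636
lambda_2 * g_2 = 4.81 * 3.95 = 18.9995
lambda_3 * g_3 = 3.56 * 3.99 = 14.2044
lambda_4 * g_4 = 0.27 * 3.17 = 0.8559
Total violation = 4.8636 + 18.9995 + 14.2044 + 0.8559 = 38.9234


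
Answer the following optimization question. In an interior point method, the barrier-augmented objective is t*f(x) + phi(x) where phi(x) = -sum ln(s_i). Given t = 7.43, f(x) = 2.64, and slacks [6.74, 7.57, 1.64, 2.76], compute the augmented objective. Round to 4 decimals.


Step 1: Compute log-barrier.
ln values: [1.9081, 2.0242, 0.4947, 1.0152]
phi = -(1.9081 + 2.0242 + 0.4947 + 1.0152) = -5.4422
Step 2: Compute augmented objective.
t*f(x) = 7.43*2.64 = 19.6152
Total = 19.6152 - 5.4422 = 14.173


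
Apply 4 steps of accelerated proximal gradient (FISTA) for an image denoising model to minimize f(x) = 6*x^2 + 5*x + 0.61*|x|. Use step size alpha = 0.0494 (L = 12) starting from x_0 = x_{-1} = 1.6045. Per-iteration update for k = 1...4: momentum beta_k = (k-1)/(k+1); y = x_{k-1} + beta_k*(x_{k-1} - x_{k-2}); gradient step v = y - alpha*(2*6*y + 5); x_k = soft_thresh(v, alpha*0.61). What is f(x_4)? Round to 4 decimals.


FISTA on f(x) = 6*x^2 + 5*x + 0.61*|x|
L = 12, alpha = 0.0494
Iteration 1: beta = 0.0, y = 1.6045 + 0.0*(1.6045 - 1.6045) = 1.6045
  grad(y) = 24.254, v = y - alpha*grad = 0.4064
  prox(v) = soft_thresh(0.4064, 0.0301) = 0.3762
Iteration 2: beta = 0.3333, y = 0.3762 + 0.3333*(0.3762 - 1.6045) = -0.0332
  grad(y) = 4.6015, v = y - alpha*grad = -0.2605
  prox(v) = soft_thresh(-0.2605, 0.0301) = -0.2304
Iteration 3: beta = 0.5, y = -0.2304 + 0.5*(-0.2304 - 0.3762) = -0.5337
  grad(y) = -1.4043, v = y - alpha*grad = -0.4643
  prox(v) = soft_thresh(-0.4643, 0.0301) = -0.4342
Iteration 4: beta = 0.6, y = -0.4342 + 0.6*(-0.4342 + 0.2304) = -0.5565
  grad(y) = -1.6776, v = y - alpha*grad = -0.4736
  prox(v) = soft_thresh(-0.4736, 0.0301) = -0.4435
f(x_4) = 6*(-0.4435)^2 + 5*(-0.4435) + 0.61*|-0.4435| = -0.7669


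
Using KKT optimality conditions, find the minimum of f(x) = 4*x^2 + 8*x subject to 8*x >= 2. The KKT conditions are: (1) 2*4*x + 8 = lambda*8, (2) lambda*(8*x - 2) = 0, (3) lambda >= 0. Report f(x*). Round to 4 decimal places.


Step 1: Try lambda = 0 (constraint inactive).
x_unc = -8/(2*4) = -1.0
Check: 8*-1.0 = -8.0 < 2 -- violated!
Step 2: Constraint must be active: 8*x = 2
x* = 2/8 = 0.25
lambda = (2*4*0.25 + 8)/8 = 1.25
Step 3: Compute optimal value.
f(x*) = 4*0.25^2 + 8*0.25 = 2.25


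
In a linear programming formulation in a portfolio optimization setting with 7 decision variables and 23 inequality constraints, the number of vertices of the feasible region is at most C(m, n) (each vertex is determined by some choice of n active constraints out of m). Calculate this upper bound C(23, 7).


Each vertex corresponds to some choice of n active constraints out of m, so the number of vertices is at most C(m, n) = m! / (n!(m-n)!).
m = 23, n = 7
Numerator: 23 * 22 * 21 * 20 * 19 * 18 * 17
Denominator: 7! = 5040
C(23, 7) = 245157


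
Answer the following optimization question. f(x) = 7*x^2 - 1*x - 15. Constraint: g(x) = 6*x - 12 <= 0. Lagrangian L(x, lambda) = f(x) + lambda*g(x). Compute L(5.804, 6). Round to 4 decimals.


Step 1: Evaluate f(x).
f(5.804) = 7*5.804^2 - 1*5.804 - 15 = 215.0009
Step 2: Evaluate g(x).
g(5.804) = 6*5.804 - 12 = 22.824
Step 3: Compute Lagrangian.
L = 215.0009 + 6*22.824 = 351.9449


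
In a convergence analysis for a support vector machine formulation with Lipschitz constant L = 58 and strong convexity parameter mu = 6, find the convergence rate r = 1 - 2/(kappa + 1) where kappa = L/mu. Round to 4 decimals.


Step 1: Compute the condition number.
kappa = L/mu = 58/6 = 9.6667
Step 2: Compute the convergence rate.
r = 1 - 2/(kappa + 1) = 1 - 2*mu/(L + mu) = (L - mu)/(L + mu) = 52/64 = 0.8125


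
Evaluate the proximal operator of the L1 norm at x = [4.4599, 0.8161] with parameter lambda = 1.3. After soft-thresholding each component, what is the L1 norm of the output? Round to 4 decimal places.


Soft-thresholding with lambda = 1.3:
prox(4.4599) = sign(4.4599)*max(|4.4599| - 1.3, 0) = 3.1599
prox(0.8161) = sign(0.8161)*max(|0.8161| - 1.3, 0) = 0.0
prox(x) = [3.1599, 0.0]
||prox(x)||_1 = 3.1599 + 0.0 = 3.1599


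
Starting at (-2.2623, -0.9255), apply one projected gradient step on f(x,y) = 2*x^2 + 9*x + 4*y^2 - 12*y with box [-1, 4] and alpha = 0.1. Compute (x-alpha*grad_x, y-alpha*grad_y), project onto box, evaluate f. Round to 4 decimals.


Step 1: Compute gradient at (-2.2623, -0.9255).
grad_x = 2*2*-2.2623 + 9 = -0.0492
grad_y = 2*4*-0.9255 - 12 = -19.404
Step 2: Gradient step.
x_raw = -2.2623 - 0.1*-0.0492 = -2.2574
y_raw = -0.9255 - 0.1*-19.404 = 1.0149
Step 3: Project onto [-1, 4].
x_proj = clip(-2.2574) = -1.0
y_proj = clip(1.0149) = 1.0149
Step 4: Evaluate f.
f(-1.0, 1.0149) = -15.0587


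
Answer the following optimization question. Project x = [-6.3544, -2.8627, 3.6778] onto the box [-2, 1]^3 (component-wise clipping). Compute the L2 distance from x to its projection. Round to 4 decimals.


Project each component onto [-2, 1].
clip(-6.3544) = -2.0, clip(-2.8627) = -2.0, clip(3.6778) = 1.0
Projection = [-2.0, -2.0, 1.0]
Squared diffs: [18.9608, 0.7443, 7.1706]
Distance = sqrt(26.8757) = 5.1842


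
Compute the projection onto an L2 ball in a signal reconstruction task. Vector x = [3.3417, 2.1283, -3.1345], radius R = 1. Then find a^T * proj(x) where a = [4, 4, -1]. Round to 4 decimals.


Step 1: Compute ||x|| (intermediates to 6 decimals).
||x|| = sqrt(3.3417^2 + 2.1283^2 + (-3.1345)^2) = 5.051902
Step 2: Project.
Since ||x|| > R, scale = R/||x|| = 1/5.051902 = 0.197945, proj(x) = scale * x
proj(x) = [0.661473, 0.421286, -0.620459]
Step 3: Dot product.
a^T * proj(x) = 4*0.661473 + 4*0.421286 - 1*(-0.620459) = 4.9515


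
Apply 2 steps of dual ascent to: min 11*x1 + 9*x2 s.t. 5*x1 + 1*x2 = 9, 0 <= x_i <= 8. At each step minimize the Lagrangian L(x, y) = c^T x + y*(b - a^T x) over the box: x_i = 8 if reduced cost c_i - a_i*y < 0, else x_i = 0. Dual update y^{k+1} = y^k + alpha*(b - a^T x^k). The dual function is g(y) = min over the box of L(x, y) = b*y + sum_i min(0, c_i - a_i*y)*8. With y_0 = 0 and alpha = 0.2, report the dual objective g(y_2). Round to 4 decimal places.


Dual ascent for LP: min 11*x1 + 9*x2, 5*x1 + 1*x2 = 9, 0 <= x_i <= 8
Step 1: y^k = 0.0, reduced costs: (11.0, 9.0)
  x^k = (0.0, 0.0), subgradient = b - a^T x = 9.0
  y^{k+1} = 0.0 + 0.2*9.0 = 1.8
Step 2: y^k = 1.8, reduced costs: (2.0, 7.2)
  x^k = (0.0, 0.0), subgradient = b - a^T x = 9.0
  y^{k+1} = 1.8 + 0.2*9.0 = 3.6
Dual objective at y_2 = 3.6: reduced costs (-7.0, 5.4), box minimizer x = (8.0, 0.0)
g(y_2) = b*y + (c1 - a1*y)*x1 + (c2 - a2*y)*x2 = 9*3.6 + (-7.0)*8.0 + 5.4*0.0 = 32.4 - 56.0 + 0.0 = -23.6


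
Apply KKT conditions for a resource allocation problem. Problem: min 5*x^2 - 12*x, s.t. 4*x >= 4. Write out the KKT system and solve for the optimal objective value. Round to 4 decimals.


Step 1: Try lambda = 0 (constraint inactive).
Stationarity: 2*5*x - 12 = 0
x* = 12/(2*5) = 1.2
Check constraint: 4*1.2 = 4.8 >= 4 -- satisfied.
Step 2: Compute optimal value.
f(x*) = 5*1.2^2 - 12*1.2 = -7.2


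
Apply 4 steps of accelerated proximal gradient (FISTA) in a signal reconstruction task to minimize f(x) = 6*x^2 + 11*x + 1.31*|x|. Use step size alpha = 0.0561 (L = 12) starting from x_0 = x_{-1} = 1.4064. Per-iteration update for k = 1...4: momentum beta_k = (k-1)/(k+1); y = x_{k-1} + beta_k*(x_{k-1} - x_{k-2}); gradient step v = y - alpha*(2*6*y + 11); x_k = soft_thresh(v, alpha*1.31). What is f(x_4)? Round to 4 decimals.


FISTA on f(x) = 6*x^2 + 11*x + 1.31*|x|
L = 12, alpha = 0.0561
Iteration 1: beta = 0.0, y = 1.4064 + 0.0*(1.4064 - 1.4064) = 1.4064
  grad(y) = 27.8768, v = y - alpha*grad = -0.1575
  prox(v) = soft_thresh(-0.1575, 0.0735) = -0.084
Iteration 2: beta = 0.3333, y = -0.084 + 0.3333*(-0.084 - 1.4064) = -0.5808
  grad(y) = 4.0304, v = y - alpha*grad = -0.8069
  prox(v) = soft_thresh(-0.8069, 0.0735) = -0.7334
Iteration 3: beta = 0.5, y = -0.7334 + 0.5*(-0.7334 + 0.084) = -1.0581
  grad(y) = -1.6975, v = y - alpha*grad = -0.9629
  prox(v) = soft_thresh(-0.9629, 0.0735) = -0.8894
Iteration 4: beta = 0.6, y = -0.8894 + 0.6*(-0.8894 + 0.7334) = -0.983
  grad(y) = -0.796, v = y - alpha*grad = -0.9383
  prox(v) = soft_thresh(-0.9383, 0.0735) = -0.8649
f(x_4) = 6*(-0.8649)^2 + 11*(-0.8649) + 1.31*|-0.8649| = -3.8926


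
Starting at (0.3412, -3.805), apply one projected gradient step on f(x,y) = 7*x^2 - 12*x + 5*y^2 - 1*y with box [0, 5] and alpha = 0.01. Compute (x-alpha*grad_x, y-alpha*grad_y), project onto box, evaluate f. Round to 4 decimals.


Step 1: Compute gradient at (0.3412, -3.805).
grad_x = 2*7*0.3412 - 12 = -7.2232
grad_y = 2*5*-3.805 - 1 = -39.05
Step 2: Gradient step.
x_raw = 0.3412 - 0.01*-7.2232 = 0.4134
y_raw = -3.805 - 0.01*-39.05 = -3.4145
Step 3: Project onto [0, 5].
x_proj = clip(0.4134) = 0.4134
y_proj = clip(-3.4145) = 0.0
Step 4: Evaluate f.
f(0.4134, 0.0) = -3.7647


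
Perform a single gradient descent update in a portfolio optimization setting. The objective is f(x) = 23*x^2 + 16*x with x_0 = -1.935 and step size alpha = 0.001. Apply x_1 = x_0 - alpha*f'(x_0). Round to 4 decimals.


We compute the gradient at x_0 and apply the update.
f'(x) = 46*x + 16
f'(-1.935) = 46*-1.935 + 16 = -73.01
x_1 = -1.935 - 0.001*-73.01 = -1.862


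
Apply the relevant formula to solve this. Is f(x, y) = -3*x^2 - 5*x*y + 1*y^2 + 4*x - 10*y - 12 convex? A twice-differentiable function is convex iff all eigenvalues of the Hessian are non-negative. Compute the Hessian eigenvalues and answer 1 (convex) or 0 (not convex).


The Hessian of f(x,y) = -3*x^2 - 5*x*y + 1*y^2 + 4*x - 10*y - 12 is:
H = [[-6, -5], [-5, 2]]
Trace = -6 + 2 = -4
Determinant = -6*2 - (-5)^2 = -37
Discriminant = (-4)^2 - 4*-37 = 164.0
Eigenvalues: lambda_1 = -8.4031, lambda_2 = 4.4031
The function is not convex.

0


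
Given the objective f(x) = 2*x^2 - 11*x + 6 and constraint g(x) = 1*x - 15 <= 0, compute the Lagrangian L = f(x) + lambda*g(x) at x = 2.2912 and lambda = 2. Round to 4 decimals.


Step 1: Evaluate f(x).
f(2.2912) = 2*2.2912^2 - 11*2.2912 + 6 = -8.704
Step 2: Evaluate g(x).
g(2.2912) = 1*2.2912 - 15 = -12.7088
Step 3: Compute Lagrangian.
L = -8.704 + 2*-12.7088 = -34.1216


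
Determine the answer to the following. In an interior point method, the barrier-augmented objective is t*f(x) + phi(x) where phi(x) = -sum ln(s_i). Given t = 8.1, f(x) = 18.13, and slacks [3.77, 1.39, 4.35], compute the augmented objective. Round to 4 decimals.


Step 1: Compute log-barrier.
ln values: [1.3271, 0.3293, 1.4702]
phi = -(1.3271 + 0.3293 + 1.4702) = -3.1266
Step 2: Compute augmented objective.
t*f(x) = 8.1*18.13 = 146.853
Total = 146.853 - 3.1266 = 143.7264


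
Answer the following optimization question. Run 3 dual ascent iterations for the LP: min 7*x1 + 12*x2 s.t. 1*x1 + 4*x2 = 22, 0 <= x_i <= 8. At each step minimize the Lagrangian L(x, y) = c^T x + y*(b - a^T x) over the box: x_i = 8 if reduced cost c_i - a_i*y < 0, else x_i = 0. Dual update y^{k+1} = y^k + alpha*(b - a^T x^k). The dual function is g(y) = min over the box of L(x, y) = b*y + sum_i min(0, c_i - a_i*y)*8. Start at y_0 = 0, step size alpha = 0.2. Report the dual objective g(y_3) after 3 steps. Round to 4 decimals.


Dual ascent for LP: min 7*x1 + 12*x2, 1*x1 + 4*x2 = 22, 0 <= x_i <= 8
Step 1: y^k = 0.0, reduced costs: (7.0, 12.0)
  x^k = (0.0, 0.0), subgradient = b - a^T x = 22.0
  y^{k+1} = 0.0 + 0.2*22.0 = 4.4
Step 2: y^k = 4.4, reduced costs: (2.6, -5.6)
  x^k = (0.0, 8.0), subgradient = b - a^T x = -10.0
  y^{k+1} = 4.4 + 0.2*-10.0 = 2.4
Step 3: y^k = 2.4, reduced costs: (4.6, 2.4)
  x^k = (0.0, 0.0), subgradient = b - a^T x = 22.0
  y^{k+1} = 2.4 + 0.2*22.0 = 6.8
Dual objective at y_3 = 6.8: reduced costs (0.2, -15.2), box minimizer x = (0.0, 8.0)
g(y_3) = b*y + (c1 - a1*y)*x1 + (c2 - a2*y)*x2 = 22*6.8 + 0.2*0.0 + (-15.2)*8.0 = 149.6 + 0.0 - 121.6 = 28.0


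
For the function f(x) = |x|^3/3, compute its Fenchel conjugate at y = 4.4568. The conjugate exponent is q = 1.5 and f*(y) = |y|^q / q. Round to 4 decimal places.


The conjugate exponent q satisfies 1/p + 1/q = 1.
p = 3, so q = 3/(3 - 1) = 1.5
|y|^q = 4.4568^1.5 = 9.4088
f*(4.4568) = 9.4088 / 1.5 = 6.2725


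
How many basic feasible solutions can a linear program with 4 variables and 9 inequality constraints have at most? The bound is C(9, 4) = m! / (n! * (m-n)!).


Each vertex corresponds to some choice of n active constraints out of m, so the number of vertices is at most C(m, n) = m! / (n!(m-n)!).
m = 9, n = 4
Numerator: 9 * 8 * 7 * 6
Denominator: 4! = 24
C(9, 4) = 126


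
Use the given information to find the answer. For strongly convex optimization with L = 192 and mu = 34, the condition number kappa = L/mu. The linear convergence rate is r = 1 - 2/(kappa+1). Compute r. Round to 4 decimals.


Step 1: Compute the condition number.
kappa = L/mu = 192/34 = 5.6471
Step 2: Compute the convergence rate.
r = 1 - 2/(kappa + 1) = 1 - 2*mu/(L + mu) = (L - mu)/(L + mu) = 158/226 = 0.6991


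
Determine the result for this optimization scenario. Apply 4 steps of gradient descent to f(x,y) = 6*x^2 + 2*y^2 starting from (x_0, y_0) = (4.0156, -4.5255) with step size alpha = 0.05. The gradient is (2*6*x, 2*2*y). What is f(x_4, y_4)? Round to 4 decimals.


Gradient descent on f(x,y) = 6*x^2 + 2*y^2.
Starting point: (4.0156, -4.5255), alpha = 0.05
Step 1: grad_x = 2*6*4.0156 = 48.1872, grad_y = 2*2*-4.5255 = -18.102
  x_1 = 4.0156 - 0.05*48.1872 = 1.6062
  y_1 = -4.5255 - 0.05*-18.102 = -3.6204
Step 2: grad_x = 2*6*1.6062 = 19.2749, grad_y = 2*2*-3.6204 = -14.4816
  x_2 = 1.6062 - 0.05*19.2749 = 0.6425
  y_2 = -3.6204 - 0.05*-14.4816 = -2.8963
Step 3: grad_x = 2*6*0.6425 = 7.71, grad_y = 2*2*-2.8963 = -11.5853
  x_3 = 0.6425 - 0.05*7.71 = 0.257
  y_3 = -2.8963 - 0.05*-11.5853 = -2.3171
Step 4: grad_x = 2*6*0.257 = 3.084, grad_y = 2*2*-2.3171 = -9.2682
  x_4 = 0.257 - 0.05*3.084 = 0.1028
  y_4 = -2.3171 - 0.05*-9.2682 = -1.8536
f(0.1028, -1.8536) = 6*0.1028^2 + 2*(-1.8536)^2 = 6.9354


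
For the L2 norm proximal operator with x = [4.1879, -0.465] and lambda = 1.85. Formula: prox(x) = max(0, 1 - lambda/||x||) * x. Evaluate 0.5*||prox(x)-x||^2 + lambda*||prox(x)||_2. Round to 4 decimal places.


Step 1: Compute ||x||.
||x|| = 4.2136
Step 2: Compute scaling factor.
scale = max(0, 1 - 1.85/4.2136) = 0.5609
Step 3: prox(x) = [2.3492, -0.2608]
||prox(x)|| = 2.3636
Step 4: Proximal objective.
0.5*||prox-x||^2 = 1.7113
lambda*||prox|| = 4.3727
Total = 6.084


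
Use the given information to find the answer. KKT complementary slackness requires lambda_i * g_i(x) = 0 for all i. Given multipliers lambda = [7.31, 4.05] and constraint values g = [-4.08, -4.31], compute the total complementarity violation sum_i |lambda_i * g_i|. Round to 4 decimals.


KKT complementary slackness check:
lambda_1 * g_1 = 7.31 * -4.08 = -29.8248
lambda_2 * g_2 = 4.05 * -4.31 = -17.4555
Total violation = 29.8248 + 17.4555 = 47.2803


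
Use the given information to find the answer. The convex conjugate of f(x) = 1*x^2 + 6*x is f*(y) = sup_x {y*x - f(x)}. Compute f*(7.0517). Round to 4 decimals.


f*(y) = sup_x {y*x - a*x^2 - b*x} = sup_x {(y-b)*x - a*x^2}
FOC: (y - b) - 2a*x = 0 => x* = (y - b)/(2a)
x* = (7.0517 - 6)/(2*1) = 0.5259
f*(7.0517) = (y-b)^2/(4a) = (7.0517 - 6)^2/(4*1)
= 1.1061/4 = 0.2765


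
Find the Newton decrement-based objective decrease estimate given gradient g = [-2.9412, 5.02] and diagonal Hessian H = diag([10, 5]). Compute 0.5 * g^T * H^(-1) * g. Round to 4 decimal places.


Step 1: H is diagonal, so H^(-1) * g = [-0.2941, 1.004].
Step 2: g^T H^(-1) g = sum_i g_i^2 / H_ii
  = (-2.9412)^2/10 + (5.02)^2/5
  = 0.8651 + 5.0401 = 5.9051
Step 3: Objective decrease = 0.5 * g^T H^(-1) g = 2.9526


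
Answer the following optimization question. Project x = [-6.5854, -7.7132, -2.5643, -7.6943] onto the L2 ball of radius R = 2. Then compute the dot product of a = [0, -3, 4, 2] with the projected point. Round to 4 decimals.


Step 1: Compute ||x|| (intermediates to 6 decimals).
||x|| = sqrt((-6.5854)^2 + (-7.7132)^2 + (-2.5643)^2 + (-7.6943)^2) = 12.986102
Step 2: Project.
Since ||x|| > R, scale = R/||x|| = 2/12.986102 = 0.154011, proj(x) = scale * x
proj(x) = [-1.014224, -1.187918, -0.39493, -1.185007]
Step 3: Dot product.
a^T * proj(x) = 0*(-1.014224) - 3*(-1.187918) + 4*(-0.39493) + 2*(-1.185007) = -0.386


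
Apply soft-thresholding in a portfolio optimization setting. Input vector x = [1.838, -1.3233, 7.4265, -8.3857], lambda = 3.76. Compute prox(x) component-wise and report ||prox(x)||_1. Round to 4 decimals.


Soft-thresholding with lambda = 3.76:
prox(1.838) = sign(1.838)*max(|1.838| - 3.76, 0) = 0.0
prox(-1.3233) = sign(-1.3233)*max(|-1.3233| - 3.76, 0) = 0.0
prox(7.4265) = sign(7.4265)*max(|7.4265| - 3.76, 0) = 3.6665
prox(-8.3857) = sign(-8.3857)*max(|-8.3857| - 3.76, 0) = -4.6257
prox(x) = [0.0, 0.0, 3.6665, -4.6257]
||prox(x)||_1 = 0.0 + 0.0 + 3.6665 + 4.6257 = 8.2922


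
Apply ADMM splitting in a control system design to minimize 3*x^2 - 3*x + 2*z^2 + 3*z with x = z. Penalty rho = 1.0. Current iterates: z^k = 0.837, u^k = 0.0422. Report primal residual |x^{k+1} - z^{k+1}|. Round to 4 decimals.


ADMM iteration with rho = 1.0, z^k = 0.837, u^k = 0.0422
Step 1: x-update.
Minimize 3*x^2 - 3*x + (1.0/2)*(x - 0.837 + 0.0422)^2
FOC: (2*3 + 1.0)*x = 3 + 1.0*(0.837 - 0.0422)
x^{k+1} = 0.5421
Step 2: z-update.
Minimize 2*z^2 + 3*z + (1.0/2)*(0.5421 - z + 0.0422)^2
FOC: (2*2 + 1.0)*z = -3 + 1.0*(0.5421 + 0.0422)
z^{k+1} = -0.4831
Step 3: u-update.
u^{k+1} = 0.0422 + 0.5421 + 0.4831 = 1.0675
Step 4: Primal residual = |0.5421 + 0.4831| = 1.0253


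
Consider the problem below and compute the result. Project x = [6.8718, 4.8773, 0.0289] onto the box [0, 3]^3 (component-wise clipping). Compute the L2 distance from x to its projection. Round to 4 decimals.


Project each component onto [0, 3].
clip(6.8718) = 3.0, clip(4.8773) = 3.0, clip(0.0289) = 0.0289
Projection = [3.0, 3.0, 0.0289]
Squared diffs: [14.9908, 3.5243, 0.0]
Distance = sqrt(18.5151) = 4.3029


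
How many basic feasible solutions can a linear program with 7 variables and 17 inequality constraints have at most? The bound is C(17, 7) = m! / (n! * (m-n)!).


Each vertex corresponds to some choice of n active constraints out of m, so the number of vertices is at most C(m, n) = m! / (n!(m-n)!).
m = 17, n = 7
Numerator: 17 * 16 * 15 * 14 * 13 * 12 * 11
Denominator: 7! = 5040
C(17, 7) = 19448


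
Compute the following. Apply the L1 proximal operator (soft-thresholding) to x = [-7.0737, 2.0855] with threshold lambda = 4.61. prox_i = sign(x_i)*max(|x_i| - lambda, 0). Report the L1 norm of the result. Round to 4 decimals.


Soft-thresholding with lambda = 4.61:
prox(-7.0737) = sign(-7.0737)*max(|-7.0737| - 4.61, 0) = -2.4637
prox(2.0855) = sign(2.0855)*max(|2.0855| - 4.61, 0) = 0.0
prox(x) = [-2.4637, 0.0]
||prox(x)||_1 = 2.4637 + 0.0 = 2.4637


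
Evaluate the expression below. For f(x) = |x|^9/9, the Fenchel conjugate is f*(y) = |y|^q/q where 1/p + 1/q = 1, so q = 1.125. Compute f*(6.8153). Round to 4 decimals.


The conjugate exponent q satisfies 1/p + 1/q = 1.
p = 9, so q = 9/(9 - 1) = 1.125
|y|^q = 6.8153^1.125 = 8.663
f*(6.8153) = 8.663 / 1.125 = 7.7005


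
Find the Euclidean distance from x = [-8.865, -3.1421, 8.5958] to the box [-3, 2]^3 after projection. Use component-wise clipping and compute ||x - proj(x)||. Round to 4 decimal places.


Project each component onto [-3, 2].
clip(-8.865) = -3.0, clip(-3.1421) = -3.0, clip(8.5958) = 2.0
Projection = [-3.0, -3.0, 2.0]
Squared diffs: [34.3982, 0.0202, 43.5046]
Distance = sqrt(77.923) = 8.8274


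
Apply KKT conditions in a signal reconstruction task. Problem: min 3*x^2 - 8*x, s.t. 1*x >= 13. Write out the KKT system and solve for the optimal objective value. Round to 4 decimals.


Step 1: Try lambda = 0 (constraint inactive).
x_unc = 8/(2*3) = 1.3333
Check: 1*1.3333 = 1.3333 < 13 -- violated!
Step 2: Constraint must be active: 1*x = 13
x* = 13/1 = 13.0
lambda = (2*3*13.0 - 8)/1 = 70.0
Step 3: Compute optimal value.
f(x*) = 3*13.0^2 - 8*13.0 = 403.0


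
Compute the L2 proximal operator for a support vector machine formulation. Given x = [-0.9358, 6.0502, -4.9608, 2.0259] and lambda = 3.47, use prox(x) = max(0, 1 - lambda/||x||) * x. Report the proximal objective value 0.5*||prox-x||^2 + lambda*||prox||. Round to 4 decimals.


Step 1: Compute ||x||.
||x|| = 8.136
Step 2: Compute scaling factor.
scale = max(0, 1 - 3.47/8.136) = 0.5735
Step 3: prox(x) = [-0.5367, 3.4698, -2.845, 1.1619]
||prox(x)|| = 4.666
Step 4: Proximal objective.
0.5*||prox-x||^2 = 6.0205
lambda*||prox|| = 16.191
Total = 22.2115


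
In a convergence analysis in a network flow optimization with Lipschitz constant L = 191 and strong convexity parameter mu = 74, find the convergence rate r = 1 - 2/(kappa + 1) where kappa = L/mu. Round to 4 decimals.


Step 1: Compute the condition number.
kappa = L/mu = 191/74 = 2.5811
Step 2: Compute the convergence rate.
r = 1 - 2/(kappa + 1) = 1 - 2*mu/(L + mu) = (L - mu)/(L + mu) = 117/265 = 0.4415


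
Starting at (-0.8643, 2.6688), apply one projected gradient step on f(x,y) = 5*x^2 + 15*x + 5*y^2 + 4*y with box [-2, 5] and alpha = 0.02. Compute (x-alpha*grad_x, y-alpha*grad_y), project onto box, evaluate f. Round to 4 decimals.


Step 1: Compute gradient at (-0.8643, 2.6688).
grad_x = 2*5*-0.8643 + 15 = 6.357
grad_y = 2*5*2.6688 + 4 = 30.688
Step 2: Gradient step.
x_raw = -0.8643 - 0.02*6.357 = -0.9914
y_raw = 2.6688 - 0.02*30.688 = 2.055
Step 3: Project onto [-2, 5].
x_proj = clip(-0.9914) = -0.9914
y_proj = clip(2.055) = 2.055
Step 4: Evaluate f.
f(-0.9914, 2.055) = 19.3793


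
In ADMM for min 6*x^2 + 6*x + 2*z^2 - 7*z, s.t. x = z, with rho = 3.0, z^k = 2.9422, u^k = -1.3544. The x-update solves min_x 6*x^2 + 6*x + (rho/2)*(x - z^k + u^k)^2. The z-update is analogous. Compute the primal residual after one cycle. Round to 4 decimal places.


ADMM iteration with rho = 3.0, z^k = 2.9422, u^k = -1.3544
Step 1: x-update.
Minimize 6*x^2 + 6*x + (3.0/2)*(x - 2.9422 - 1.3544)^2
FOC: (2*6 + 3.0)*x = -6 + 3.0*(2.9422 + 1.3544)
x^{k+1} = 0.4593
Step 2: z-update.
Minimize 2*z^2 - 7*z + (3.0/2)*(0.4593 - z - 1.3544)^2
FOC: (2*2 + 3.0)*z = 7 + 3.0*(0.4593 - 1.3544)
z^{k+1} = 0.6164
Step 3: u-update.
u^{k+1} = -1.3544 + 0.4593 - 0.6164 = -1.5115
Step 4: Primal residual = |0.4593 - 0.6164| = 0.1571


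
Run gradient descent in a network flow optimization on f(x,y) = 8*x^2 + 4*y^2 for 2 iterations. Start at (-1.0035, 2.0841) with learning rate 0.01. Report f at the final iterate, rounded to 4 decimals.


Gradient descent on f(x,y) = 8*x^2 + 4*y^2.
Starting point: (-1.0035, 2.0841), alpha = 0.01
Step 1: grad_x = 2*8*-1.0035 = -16.056, grad_y = 2*4*2.0841 = 16.6728
  x_1 = -1.0035 - 0.01*-16.056 = -0.8429
  y_1 = 2.0841 - 0.01*16.6728 = 1.9174
Step 2: grad_x = 2*8*-0.8429 = -13.487, grad_y = 2*4*1.9174 = 15.339
  x_2 = -0.8429 - 0.01*-13.487 = -0.7081
  y_2 = 1.9174 - 0.01*15.339 = 1.764
f(-0.7081, 1.764) = 8*(-0.7081)^2 + 4*1.764^2 = 16.4574


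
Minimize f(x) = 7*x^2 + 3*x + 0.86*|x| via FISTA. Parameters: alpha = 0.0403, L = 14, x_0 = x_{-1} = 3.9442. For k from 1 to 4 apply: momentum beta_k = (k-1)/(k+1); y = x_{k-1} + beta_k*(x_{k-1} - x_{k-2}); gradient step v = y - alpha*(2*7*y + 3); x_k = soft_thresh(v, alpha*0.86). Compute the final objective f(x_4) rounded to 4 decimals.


FISTA on f(x) = 7*x^2 + 3*x + 0.86*|x|
L = 14, alpha = 0.0403
Iteration 1: beta = 0.0, y = 3.9442 + 0.0*(3.9442 - 3.9442) = 3.9442
  grad(y) = 58.2188, v = y - alpha*grad = 1.598
  prox(v) = soft_thresh(1.598, 0.0347) = 1.5633
Iteration 2: beta = 0.3333, y = 1.5633 + 0.3333*(1.5633 - 3.9442) = 0.7697
  grad(y) = 13.7758, v = y - alpha*grad = 0.2145
  prox(v) = soft_thresh(0.2145, 0.0347) = 0.1799
Iteration 3: beta = 0.5, y = 0.1799 + 0.5*(0.1799 - 1.5633) = -0.5118
  grad(y) = -4.1659, v = y - alpha*grad = -0.344
  prox(v) = soft_thresh(-0.344, 0.0347) = -0.3093
Iteration 4: beta = 0.6, y = -0.3093 + 0.6*(-0.3093 - 0.1799) = -0.6028
  grad(y) = -5.4394, v = y - alpha*grad = -0.3836
  prox(v) = soft_thresh(-0.3836, 0.0347) = -0.3489
f(x_4) = 7*(-0.3489)^2 + 3*(-0.3489) + 0.86*|-0.3489| = 0.1056


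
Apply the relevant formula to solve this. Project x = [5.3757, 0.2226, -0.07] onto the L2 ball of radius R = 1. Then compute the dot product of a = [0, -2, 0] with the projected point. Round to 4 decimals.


Step 1: Compute ||x|| (intermediates to 6 decimals).
||x|| = sqrt(5.3757^2 + 0.2226^2 + (-0.07)^2) = 5.380762
Step 2: Project.
Since ||x|| > R, scale = R/||x|| = 1/5.380762 = 0.185847, proj(x) = scale * x
proj(x) = [0.999058, 0.04137, -0.013009]
Step 3: Dot product.
a^T * proj(x) = 0*0.999058 - 2*0.04137 + 0*(-0.013009) = -0.0827


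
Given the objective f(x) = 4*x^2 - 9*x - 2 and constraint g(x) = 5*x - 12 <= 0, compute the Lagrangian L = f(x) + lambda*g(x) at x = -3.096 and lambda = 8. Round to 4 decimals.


Step 1: Evaluate f(x).
f(-3.096) = 4*(-3.096)^2 - 9*(-3.096) - 2 = 64.2049
Step 2: Evaluate g(x).
g(-3.096) = 5*-3.096 - 12 = -27.48
Step 3: Compute Lagrangian.
L = 64.2049 + 8*-27.48 = -155.6351


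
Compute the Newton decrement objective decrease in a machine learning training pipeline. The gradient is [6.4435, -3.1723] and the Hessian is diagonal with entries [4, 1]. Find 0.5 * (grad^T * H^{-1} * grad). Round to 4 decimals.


Step 1: H is diagonal, so H^(-1) * g = [1.6109, -3.1723].
Step 2: g^T H^(-1) g = sum_i g_i^2 / H_ii
  = (6.4435)^2/4 + (-3.1723)^2/1
  = 10.3797 + 10.0635 = 20.4432
Step 3: Objective decrease = 0.5 * g^T H^(-1) g = 10.2216


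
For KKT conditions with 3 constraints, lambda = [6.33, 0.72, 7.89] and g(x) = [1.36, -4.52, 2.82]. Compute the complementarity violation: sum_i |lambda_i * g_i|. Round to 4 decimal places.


KKT complementary slackness check:
lambda_1 * g_1 = 6.33 * 1.36 = 8.6088
lambda_2 * g_2 = 0.72 * -4.52 = -3.2544
lambda_3 * g_3 = 7.89 * 2.82 = 22.2498
Total violation = 8.6088 + 3.2544 + 22.2498 = 34.113


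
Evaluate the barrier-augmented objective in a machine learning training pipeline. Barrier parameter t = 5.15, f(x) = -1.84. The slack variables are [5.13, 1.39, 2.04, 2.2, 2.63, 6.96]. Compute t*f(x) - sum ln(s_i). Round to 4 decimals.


Step 1: Compute log-barrier.
ln values: [1.6351, 0.3293, 0.7129, 0.7885, 0.967, 1.9402]
phi = -(1.6351 + 0.3293 + 0.7129 + 0.7885 + 0.967 + 1.9402) = -6.373
Step 2: Compute augmented objective.
t*f(x) = 5.15*-1.84 = -9.476
Total = -9.476 - 6.373 = -15.849


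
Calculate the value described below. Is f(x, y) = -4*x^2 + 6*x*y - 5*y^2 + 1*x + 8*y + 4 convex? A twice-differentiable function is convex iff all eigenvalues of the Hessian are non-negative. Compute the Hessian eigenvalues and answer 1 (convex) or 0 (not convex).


The Hessian of f(x,y) = -4*x^2 + 6*x*y - 5*y^2 + 1*x + 8*y + 4 is:
H = [[-8, 6], [6, -10]]
Trace = -8 - 10 = -18
Determinant = -8*-10 - (6)^2 = 44
Discriminant = (-18)^2 - 4*44 = 148.0
Eigenvalues: lambda_1 = -15.0828, lambda_2 = -2.9172
The function is not convex.

0


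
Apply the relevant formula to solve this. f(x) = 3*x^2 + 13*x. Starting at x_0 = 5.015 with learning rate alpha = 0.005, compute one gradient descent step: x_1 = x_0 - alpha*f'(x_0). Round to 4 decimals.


We compute the gradient at x_0 and apply the update.
f'(x) = 6*x + 13
f'(5.015) = 6*5.015 + 13 = 43.09
x_1 = 5.015 - 0.005*43.09 = 4.7996


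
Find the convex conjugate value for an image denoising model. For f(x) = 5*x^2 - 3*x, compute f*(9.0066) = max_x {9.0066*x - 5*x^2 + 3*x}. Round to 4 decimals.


f*(y) = sup_x {y*x - a*x^2 - b*x} = sup_x {(y-b)*x - a*x^2}
FOC: (y - b) - 2a*x = 0 => x* = (y - b)/(2a)
x* = (9.0066 + 3)/(2*5) = 1.2007
f*(9.0066) = (y-b)^2/(4a) = (9.0066 + 3)^2/(4*5)
= 144.1584/20 = 7.2079


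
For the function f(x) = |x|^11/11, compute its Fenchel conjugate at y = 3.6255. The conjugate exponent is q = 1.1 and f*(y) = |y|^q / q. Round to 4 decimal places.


The conjugate exponent q satisfies 1/p + 1/q = 1.
p = 11, so q = 11/(11 - 1) = 1.1
|y|^q = 3.6255^1.1 = 4.1239
f*(3.6255) = 4.1239 / 1.1 = 3.749


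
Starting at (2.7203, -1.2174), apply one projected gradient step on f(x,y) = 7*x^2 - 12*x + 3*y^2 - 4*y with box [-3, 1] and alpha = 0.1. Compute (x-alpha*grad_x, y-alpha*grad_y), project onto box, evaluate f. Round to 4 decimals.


Step 1: Compute gradient at (2.7203, -1.2174).
grad_x = 2*7*2.7203 - 12 = 26.0842
grad_y = 2*3*-1.2174 - 4 = -11.3044
Step 2: Gradient step.
x_raw = 2.7203 - 0.1*26.0842 = 0.1119
y_raw = -1.2174 - 0.1*-11.3044 = -0.087
Step 3: Project onto [-3, 1].
x_proj = clip(0.1119) = 0.1119
y_proj = clip(-0.087) = -0.087
Step 4: Evaluate f.
f(0.1119, -0.087) = -0.8844


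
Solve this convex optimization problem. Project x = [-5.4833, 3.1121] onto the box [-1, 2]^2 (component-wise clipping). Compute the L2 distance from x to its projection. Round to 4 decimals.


Project each component onto [-1, 2].
clip(-5.4833) = -1.0, clip(3.1121) = 2.0
Projection = [-1.0, 2.0]
Squared diffs: [20.1, 1.2368]
Distance = sqrt(21.3368) = 4.6192


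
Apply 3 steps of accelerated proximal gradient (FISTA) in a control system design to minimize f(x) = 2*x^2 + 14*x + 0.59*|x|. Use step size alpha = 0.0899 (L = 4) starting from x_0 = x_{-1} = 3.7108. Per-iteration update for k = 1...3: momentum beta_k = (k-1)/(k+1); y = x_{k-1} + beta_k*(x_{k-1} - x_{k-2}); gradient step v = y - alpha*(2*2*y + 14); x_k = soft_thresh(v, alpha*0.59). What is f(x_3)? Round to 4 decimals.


FISTA on f(x) = 2*x^2 + 14*x + 0.59*|x|
L = 4, alpha = 0.0899
Iteration 1: beta = 0.0, y = 3.7108 + 0.0*(3.7108 - 3.7108) = 3.7108
  grad(y) = 28.8432, v = y - alpha*grad = 1.1178
  prox(v) = soft_thresh(1.1178, 0.053) = 1.0648
Iteration 2: beta = 0.3333, y = 1.0648 + 0.3333*(1.0648 - 3.7108) = 0.1827
  grad(y) = 14.731, v = y - alpha*grad = -1.1416
  prox(v) = soft_thresh(-1.1416, 0.053) = -1.0885
Iteration 3: beta = 0.5, y = -1.0885 + 0.5*(-1.0885 - 1.0648) = -2.1652
  grad(y) = 5.3393, v = y - alpha*grad = -2.6452
  prox(v) = soft_thresh(-2.6452, 0.053) = -2.5921
f(x_3) = 2*(-2.5921)^2 + 14*(-2.5921) + 0.59*|-2.5921| = -21.3222


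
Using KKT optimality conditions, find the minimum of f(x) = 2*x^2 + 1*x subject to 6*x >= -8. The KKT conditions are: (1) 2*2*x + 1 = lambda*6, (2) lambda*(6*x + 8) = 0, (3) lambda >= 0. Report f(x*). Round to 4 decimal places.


Step 1: Try lambda = 0 (constraint inactive).
Stationarity: 2*2*x + 1 = 0
x* = -1/(2*2) = -0.25
Check constraint: 6*-0.25 = -1.5 >= -8 -- satisfied.
Step 2: Compute optimal value.
f(x*) = 2*(-0.25)^2 + 1*(-0.25) = -0.125


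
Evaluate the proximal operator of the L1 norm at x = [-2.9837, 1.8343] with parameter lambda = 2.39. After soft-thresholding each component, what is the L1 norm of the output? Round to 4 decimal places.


Soft-thresholding with lambda = 2.39:
prox(-2.9837) = sign(-2.9837)*max(|-2.9837| - 2.39, 0) = -0.5937
prox(1.8343) = sign(1.8343)*max(|1.8343| - 2.39, 0) = 0.0
prox(x) = [-0.5937, 0.0]
||prox(x)||_1 = 0.5937 + 0.0 = 0.5937


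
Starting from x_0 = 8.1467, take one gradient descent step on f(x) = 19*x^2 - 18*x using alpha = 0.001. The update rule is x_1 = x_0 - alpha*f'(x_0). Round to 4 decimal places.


We compute the gradient at x_0 and apply the update.
f'(x) = 38*x - 18
f'(8.1467) = 38*8.1467 - 18 = 291.5746
x_1 = 8.1467 - 0.001*291.5746 = 7.8551


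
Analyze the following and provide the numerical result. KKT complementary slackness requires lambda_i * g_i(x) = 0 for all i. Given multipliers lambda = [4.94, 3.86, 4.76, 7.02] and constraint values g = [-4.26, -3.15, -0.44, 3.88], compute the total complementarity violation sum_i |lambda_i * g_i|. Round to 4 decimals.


KKT complementary slackness check:
lambda_1 * g_1 = 4.94 * -4.26 = -21.0444
lambda_2 * g_2 = 3.86 * -3.15 = -12.159
lambda_3 * g_3 = 4.76 * -0.44 = -2.0944
lambda_4 * g_4 = 7.02 * 3.88 = 27.2376
Total violation = 21.0444 + 12.159 + 2.0944 + 27.2376 = 62.5354
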